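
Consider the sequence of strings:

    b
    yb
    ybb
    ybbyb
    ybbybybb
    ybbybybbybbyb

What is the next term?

ybbybybbybbybybbybybb

Each term (from the third on) is the previous term followed by the one before it: term 3 = yb·b = ybb.
So term 7 is ybbybybbybbyb·ybbybybb.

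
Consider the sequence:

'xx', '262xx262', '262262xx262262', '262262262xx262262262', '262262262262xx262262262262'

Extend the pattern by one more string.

Each term wraps the previous one in 262 on the left and 262 on the right.
Applying this once more to 262262262262xx262262262262:

262262262262262xx262262262262262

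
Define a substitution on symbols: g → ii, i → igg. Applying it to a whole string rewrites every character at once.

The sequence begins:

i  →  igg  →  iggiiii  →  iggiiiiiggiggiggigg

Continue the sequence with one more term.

Replace each of the 19 characters of iggiiiiiggiggiggigg in place — igg ii ii igg igg igg igg igg ii ii igg ii ii igg ii ii igg ii ii — and concatenate.

iggiiiiiggiggiggiggiggiiiiiggiiiiiggiiiiiggiiii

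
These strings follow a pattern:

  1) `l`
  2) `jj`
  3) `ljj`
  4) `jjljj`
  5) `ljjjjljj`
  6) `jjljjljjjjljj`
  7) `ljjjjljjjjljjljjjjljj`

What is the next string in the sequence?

Each term (from the third on) is the two preceding terms concatenated in order: term 3 = l·jj = ljj.
The next term joins jjljjljjjjljj and ljjjjljjjjljjljjjjljj.

jjljjljjjjljjljjjjljjjjljjljjjjljj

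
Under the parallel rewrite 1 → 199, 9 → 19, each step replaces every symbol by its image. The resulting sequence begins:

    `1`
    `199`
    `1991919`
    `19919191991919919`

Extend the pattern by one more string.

φ(19919191991919919) expands symbol-by-symbol to 199 19 19 199 19 199 19 199 19 19 199 19 199 19 19 199 19; joining the 17 pieces gives the next term.

19919191991919919199191919919199191919919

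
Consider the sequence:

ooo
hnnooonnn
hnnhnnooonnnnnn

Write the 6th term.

Every step adds hnn to the front and nnn to the end of the previous string.
From hnnhnnooonnnnnn, 3 further steps: hnnhnnooonnnnnn → hnnhnnhnnooonnnnnnnnn → hnnhnnhnnhnnooonnnnnnnnnnnn → (answer).

hnnhnnhnnhnnhnnooonnnnnnnnnnnnnnn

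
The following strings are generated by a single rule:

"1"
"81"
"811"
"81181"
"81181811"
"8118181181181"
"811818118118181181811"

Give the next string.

Each term (from the third on) is the previous term followed by the one before it: term 3 = 81·1 = 811.
So term 8 is 811818118118181181811·8118181181181.

8118181181181811818118118181181181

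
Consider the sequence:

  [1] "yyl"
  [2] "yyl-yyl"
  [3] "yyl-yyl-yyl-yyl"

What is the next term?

Every step duplicates the string with '-' between the halves.
One more doubling of yyl-yyl-yyl-yyl gives the answer.

yyl-yyl-yyl-yyl-yyl-yyl-yyl-yyl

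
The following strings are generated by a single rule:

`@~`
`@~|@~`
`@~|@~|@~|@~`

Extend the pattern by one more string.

@~|@~|@~|@~|@~|@~|@~|@~

Every step duplicates the string with '|' between the halves.
So the next term is two copies of @~|@~|@~|@~ with '|' between the halves.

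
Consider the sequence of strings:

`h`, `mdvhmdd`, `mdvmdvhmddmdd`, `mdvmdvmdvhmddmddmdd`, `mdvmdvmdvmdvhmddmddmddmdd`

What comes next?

Every step adds mdv to the front and mdd to the end of the previous string.
So the next term is mdv·mdvmdvmdvmdvhmddmddmddmdd·mdd.

mdvmdvmdvmdvmdvhmddmddmddmddmdd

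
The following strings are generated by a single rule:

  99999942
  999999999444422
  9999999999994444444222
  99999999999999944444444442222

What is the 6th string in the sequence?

Term n consists of 3n+3 9's, followed by 3n-2 4's, followed by n 2's (n = 1, 2, …).
For term 6, n = 6, so the run lengths are 21, 16, 6.

9999999999999999999994444444444444444222222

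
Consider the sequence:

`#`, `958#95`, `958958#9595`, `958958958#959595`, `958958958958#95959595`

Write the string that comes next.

s(k+1) = 958·s(k)·95, so each term gains 958 as a prefix and 95 as a suffix.
Applying this once more to 958958958958#95959595:

958958958958958#9595959595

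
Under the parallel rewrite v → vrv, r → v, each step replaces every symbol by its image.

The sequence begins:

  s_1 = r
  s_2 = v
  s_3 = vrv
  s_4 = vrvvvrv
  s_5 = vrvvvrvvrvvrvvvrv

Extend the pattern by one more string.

Rewriting the 17 symbols of vrvvvrvvrvvrvvvrv one by one yields vrv v vrv vrv vrv v vrv vrv v vrv vrv v vrv vrv vrv v vrv; concatenated:

vrvvvrvvrvvrvvvrvvrvvvrvvrvvvrvvrvvrvvvrv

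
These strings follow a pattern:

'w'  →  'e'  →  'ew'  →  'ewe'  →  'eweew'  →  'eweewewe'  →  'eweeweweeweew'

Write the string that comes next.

This is a Fibonacci-style word recurrence s(k) = s(k−1)·s(k−2): e.g. e·w = ew.
Continuing: eweeweweeweew · eweewewe gives term 8.

eweeweweeweeweweewewe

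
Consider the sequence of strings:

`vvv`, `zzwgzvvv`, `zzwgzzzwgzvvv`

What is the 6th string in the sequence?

Every step adds zzwgz at the front: s(k+1) = zzwgz·s(k).
From zzwgzzzwgzvvv, 3 further steps: zzwgzzzwgzvvv → zzwgzzzwgzzzwgzvvv → zzwgzzzwgzzzwgzzzwgzvvv → (answer).

zzwgzzzwgzzzwgzzzwgzzzwgzvvv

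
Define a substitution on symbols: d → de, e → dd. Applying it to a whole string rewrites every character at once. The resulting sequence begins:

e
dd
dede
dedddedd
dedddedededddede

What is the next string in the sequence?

dedddedededddedddedddedededddedd

Applying the rule to each of the 16 symbols of dedddedededddede gives the pieces de dd de de de dd de dd de dd de de de dd de dd, which concatenate to the answer.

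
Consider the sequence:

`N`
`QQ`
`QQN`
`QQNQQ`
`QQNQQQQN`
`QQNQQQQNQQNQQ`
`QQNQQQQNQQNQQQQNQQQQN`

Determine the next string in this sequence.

QQNQQQQNQQNQQQQNQQQQNQQNQQQQNQQNQQ

This is a Fibonacci-style word recurrence s(k) = s(k−1)·s(k−2): e.g. QQ·N = QQN.
The next term joins QQNQQQQNQQNQQQQNQQQQN and QQNQQQQNQQNQQ.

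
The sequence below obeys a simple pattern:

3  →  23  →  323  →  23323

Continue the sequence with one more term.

32323323

This is a Fibonacci-style word recurrence s(k) = s(k−2)·s(k−1): e.g. 3·23 = 323.
The next term joins 323 and 23323.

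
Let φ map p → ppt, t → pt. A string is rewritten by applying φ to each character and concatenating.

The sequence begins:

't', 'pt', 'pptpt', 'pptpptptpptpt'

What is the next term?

Rewriting the 13 symbols of pptpptptpptpt one by one yields ppt ppt pt ppt ppt pt ppt pt ppt ppt pt ppt pt; concatenated:

pptpptptpptpptptpptptpptpptptpptpt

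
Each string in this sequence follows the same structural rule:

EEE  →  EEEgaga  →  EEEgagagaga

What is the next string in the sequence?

EEEgagagagagaga

Every step adds gaga to the end: s(k+1) = s(k)·gaga.
One more step from EEEgagagaga gives the answer.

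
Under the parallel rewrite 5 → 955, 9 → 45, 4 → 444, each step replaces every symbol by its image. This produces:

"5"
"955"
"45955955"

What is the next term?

4449554595595545955955

Rewriting each symbol of 45955955: 4→444, 5→955, 9→45, 5→955, 5→955, 9→45, 5→955, 5→955, which concatenates to 444 955 45 955 955 45 955 955.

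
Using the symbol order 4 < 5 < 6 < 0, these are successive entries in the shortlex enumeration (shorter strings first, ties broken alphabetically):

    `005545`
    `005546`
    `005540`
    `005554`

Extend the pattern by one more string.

005555

Treat 005554 as a base-4 numeral over the given alphabet and add one, carrying through any trailing 0's.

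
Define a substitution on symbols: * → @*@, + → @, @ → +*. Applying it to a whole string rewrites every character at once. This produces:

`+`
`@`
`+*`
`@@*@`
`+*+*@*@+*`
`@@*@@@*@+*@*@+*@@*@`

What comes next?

φ(@@*@@@*@+*@*@+*@@*@) expands symbol-by-symbol to +* +* @*@ +* +* +* @*@ +* @ @*@ +* @*@ +* @ @*@ +* +* @*@ +*; joining the 19 pieces gives the next term.

+*+*@*@+*+*+*@*@+*@@*@+*@*@+*@@*@+*+*@*@+*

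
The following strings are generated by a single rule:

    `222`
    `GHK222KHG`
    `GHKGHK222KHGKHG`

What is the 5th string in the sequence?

s(k+1) = GHK·s(k)·KHG, so each term gains GHK as a prefix and KHG as a suffix.
From GHKGHK222KHGKHG, 2 further steps: GHKGHK222KHGKHG → GHKGHKGHK222KHGKHGKHG → (answer).

GHKGHKGHKGHK222KHGKHGKHGKHG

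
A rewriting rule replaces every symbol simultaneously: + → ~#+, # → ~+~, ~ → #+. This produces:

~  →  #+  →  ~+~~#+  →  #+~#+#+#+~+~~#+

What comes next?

Rewriting the 15 symbols of #+~#+#+#+~+~~#+ one by one yields ~+~ ~#+ #+ ~+~ ~#+ ~+~ ~#+ ~+~ ~#+ #+ ~#+ #+ #+ ~+~ ~#+; concatenated:

~+~~#+#+~+~~#+~+~~#+~+~~#+#+~#+#+#+~+~~#+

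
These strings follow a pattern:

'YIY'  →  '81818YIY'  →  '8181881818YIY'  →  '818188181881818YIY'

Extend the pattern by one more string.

Each term is the previous one with 81818 prepended.
Applying this once more to 818188181881818YIY:

81818818188181881818YIY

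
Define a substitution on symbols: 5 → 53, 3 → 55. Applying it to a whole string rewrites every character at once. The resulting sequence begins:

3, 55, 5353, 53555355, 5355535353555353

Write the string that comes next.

Rewriting the 16 symbols of 5355535353555353 one by one yields 53 55 53 53 53 55 53 55 53 55 53 53 53 55 53 55; concatenated:

53555353535553555355535353555355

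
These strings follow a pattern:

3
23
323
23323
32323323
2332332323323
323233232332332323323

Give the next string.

Each term (from the third on) is the two preceding terms concatenated in order: term 3 = 3·23 = 323.
Continuing: 2332332323323 · 323233232332332323323 gives term 8.

2332332323323323233232332332323323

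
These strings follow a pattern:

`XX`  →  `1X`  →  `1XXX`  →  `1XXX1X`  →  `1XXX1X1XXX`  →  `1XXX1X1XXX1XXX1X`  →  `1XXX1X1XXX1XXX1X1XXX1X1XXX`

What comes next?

From term 3 onward, concatenate the last term with the second-to-last: 1X·XX = 1XXX, 1XXX·1X = 1XXX1X, …
Continuing: 1XXX1X1XXX1XXX1X1XXX1X1XXX · 1XXX1X1XXX1XXX1X gives term 8.

1XXX1X1XXX1XXX1X1XXX1X1XXX1XXX1X1XXX1XXX1X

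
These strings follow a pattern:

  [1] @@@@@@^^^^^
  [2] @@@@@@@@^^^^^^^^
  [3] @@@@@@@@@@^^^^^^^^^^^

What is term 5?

@@@@@@@@@@@@@@^^^^^^^^^^^^^^^^^

Term n consists of 2n+2 @'s, followed by 3n-1 ^'s, where the shown terms are n = 2, 3, 4.
Setting n = 6 gives 14, 17 characters in each block.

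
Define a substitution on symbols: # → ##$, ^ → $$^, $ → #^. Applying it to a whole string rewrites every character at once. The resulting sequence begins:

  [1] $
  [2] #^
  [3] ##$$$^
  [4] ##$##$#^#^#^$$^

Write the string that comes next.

Applying the rule to each of the 15 symbols of ##$##$#^#^#^$$^ gives the pieces ##$ ##$ #^ ##$ ##$ #^ ##$ $$^ ##$ $$^ ##$ $$^ #^ #^ $$^, which concatenate to the answer.

##$##$#^##$##$#^##$$$^##$$$^##$$$^#^#^$$^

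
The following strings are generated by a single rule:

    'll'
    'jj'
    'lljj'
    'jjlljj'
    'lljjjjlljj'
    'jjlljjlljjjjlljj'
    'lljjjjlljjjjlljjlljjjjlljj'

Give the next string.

Each term (from the third on) is the two preceding terms concatenated in order: term 3 = ll·jj = lljj.
The next term joins jjlljjlljjjjlljj and lljjjjlljjjjlljjlljjjjlljj.

jjlljjlljjjjlljjlljjjjlljjjjlljjlljjjjlljj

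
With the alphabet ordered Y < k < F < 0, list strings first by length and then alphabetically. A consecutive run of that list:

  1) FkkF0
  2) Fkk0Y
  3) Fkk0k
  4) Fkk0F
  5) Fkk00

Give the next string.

FkFYY

Treat Fkk00 as a base-4 numeral over the given alphabet and add one, carrying through any trailing 0's.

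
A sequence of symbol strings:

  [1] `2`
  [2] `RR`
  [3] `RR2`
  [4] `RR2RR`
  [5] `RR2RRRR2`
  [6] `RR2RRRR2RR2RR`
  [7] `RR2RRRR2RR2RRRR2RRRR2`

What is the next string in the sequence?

This is a Fibonacci-style word recurrence s(k) = s(k−1)·s(k−2): e.g. RR·2 = RR2.
The next term joins RR2RRRR2RR2RRRR2RRRR2 and RR2RRRR2RR2RR.

RR2RRRR2RR2RRRR2RRRR2RR2RRRR2RR2RR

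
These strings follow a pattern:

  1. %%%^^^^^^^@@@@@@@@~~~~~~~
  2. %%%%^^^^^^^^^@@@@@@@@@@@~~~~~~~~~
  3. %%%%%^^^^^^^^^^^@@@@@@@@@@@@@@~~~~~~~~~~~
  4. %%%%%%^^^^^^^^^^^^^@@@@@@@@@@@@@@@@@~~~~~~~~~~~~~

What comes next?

Term n consists of n %'s, followed by 2n+1 ^'s, followed by 3n-1 @'s, followed by 2n+1 ~'s, where the shown terms are n = 3, 4, 5, 6.
Setting n = 7 gives 7, 15, 20, 15 characters in each block.

%%%%%%%^^^^^^^^^^^^^^^@@@@@@@@@@@@@@@@@@@@~~~~~~~~~~~~~~~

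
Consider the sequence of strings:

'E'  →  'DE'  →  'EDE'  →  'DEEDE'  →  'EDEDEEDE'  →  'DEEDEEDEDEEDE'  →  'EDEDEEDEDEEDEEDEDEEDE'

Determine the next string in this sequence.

DEEDEEDEDEEDEEDEDEEDEDEEDEEDEDEEDE

From term 3 onward, concatenate the second-to-last term with the last: E·DE = EDE, DE·EDE = DEEDE, …
Continuing: DEEDEEDEDEEDE · EDEDEEDEDEEDEEDEDEEDE gives term 8.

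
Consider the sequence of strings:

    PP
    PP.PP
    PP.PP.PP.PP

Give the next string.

s(k+1) = s(k)·.·s(k) — each term doubles the last with '.' between the halves.
One more doubling of PP.PP.PP.PP gives the answer.

PP.PP.PP.PP.PP.PP.PP.PP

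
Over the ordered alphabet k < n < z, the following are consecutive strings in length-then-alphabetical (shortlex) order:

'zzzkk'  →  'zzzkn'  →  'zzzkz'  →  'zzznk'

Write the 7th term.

Continuing the enumeration 3 steps past zzznk: zzznk → zzznn → zzznz → (answer).

zzzzk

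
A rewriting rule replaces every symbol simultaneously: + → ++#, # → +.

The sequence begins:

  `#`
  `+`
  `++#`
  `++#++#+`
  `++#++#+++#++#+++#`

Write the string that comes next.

φ(++#++#+++#++#+++#) expands symbol-by-symbol to ++# ++# + ++# ++# + ++# ++# ++# + ++# ++# + ++# ++# ++# +; joining the 17 pieces gives the next term.

++#++#+++#++#+++#++#++#+++#++#+++#++#++#+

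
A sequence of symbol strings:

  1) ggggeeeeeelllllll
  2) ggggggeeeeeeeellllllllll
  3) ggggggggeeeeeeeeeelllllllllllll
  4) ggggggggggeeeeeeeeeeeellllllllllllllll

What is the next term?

The n-th term is 2n-2 g's then 2n e's then 3n-2 l's, where the shown terms are n = 3, 4, 5, 6.
Setting n = 7 gives 12, 14, 19 characters in each block.

ggggggggggggeeeeeeeeeeeeeelllllllllllllllllll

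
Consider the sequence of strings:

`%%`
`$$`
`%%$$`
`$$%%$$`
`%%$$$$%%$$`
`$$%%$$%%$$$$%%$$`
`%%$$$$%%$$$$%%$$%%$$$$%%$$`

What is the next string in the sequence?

This is a Fibonacci-style word recurrence s(k) = s(k−2)·s(k−1): e.g. %%·$$ = %%$$.
The next term joins $$%%$$%%$$$$%%$$ and %%$$$$%%$$$$%%$$%%$$$$%%$$.

$$%%$$%%$$$$%%$$%%$$$$%%$$$$%%$$%%$$$$%%$$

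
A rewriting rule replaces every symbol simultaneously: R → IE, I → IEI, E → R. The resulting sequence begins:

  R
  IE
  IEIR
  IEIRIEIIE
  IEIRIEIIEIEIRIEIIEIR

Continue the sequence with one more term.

Rewriting the 20 symbols of IEIRIEIIEIEIRIEIIEIR one by one yields IEI R IEI IE IEI R IEI IEI R IEI R IEI IE IEI R IEI IEI R IEI IE; concatenated:

IEIRIEIIEIEIRIEIIEIRIEIRIEIIEIEIRIEIIEIRIEIIE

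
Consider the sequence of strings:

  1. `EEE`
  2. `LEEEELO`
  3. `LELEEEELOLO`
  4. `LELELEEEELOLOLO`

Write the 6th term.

s(k+1) = LE·s(k)·LO, so each term gains LE as a prefix and LO as a suffix.
From LELELEEEELOLOLO, 2 further steps: LELELEEEELOLOLO → LELELELEEEELOLOLOLO → (answer).

LELELELELEEEELOLOLOLOLO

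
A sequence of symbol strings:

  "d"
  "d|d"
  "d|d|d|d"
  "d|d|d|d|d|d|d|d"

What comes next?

s(k+1) = s(k)·|·s(k) — each term doubles the last with '|' between the halves.
Doubling d|d|d|d|d|d|d|d with '|' between the halves:

d|d|d|d|d|d|d|d|d|d|d|d|d|d|d|d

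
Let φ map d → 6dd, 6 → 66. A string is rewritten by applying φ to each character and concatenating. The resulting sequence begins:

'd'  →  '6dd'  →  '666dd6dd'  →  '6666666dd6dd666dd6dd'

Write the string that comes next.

φ(6666666dd6dd666dd6dd) expands symbol-by-symbol to 66 66 66 66 66 66 66 6dd 6dd 66 6dd 6dd 66 66 66 6dd 6dd 66 6dd 6dd; joining the 20 pieces gives the next term.

666666666666666dd6dd666dd6dd6666666dd6dd666dd6dd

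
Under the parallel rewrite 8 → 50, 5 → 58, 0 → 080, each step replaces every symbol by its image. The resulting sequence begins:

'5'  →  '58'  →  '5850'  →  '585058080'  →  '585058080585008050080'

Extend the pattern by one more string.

585058080585008050080585058080080500805808008050080

Replace each of the 21 characters of 585058080585008050080 in place — 58 50 58 080 58 50 080 50 080 58 50 58 080 080 50 080 58 080 080 50 080 — and concatenate.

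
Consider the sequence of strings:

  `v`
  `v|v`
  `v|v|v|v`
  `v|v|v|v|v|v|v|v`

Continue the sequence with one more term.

v|v|v|v|v|v|v|v|v|v|v|v|v|v|v|v

Each string is two copies of the previous one joined by '|'.
One more doubling of v|v|v|v|v|v|v|v gives the answer.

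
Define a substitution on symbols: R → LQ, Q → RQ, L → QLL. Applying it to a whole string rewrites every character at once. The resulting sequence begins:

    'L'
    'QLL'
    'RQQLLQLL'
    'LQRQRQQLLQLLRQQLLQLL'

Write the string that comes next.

Rewriting the 20 symbols of LQRQRQQLLQLLRQQLLQLL one by one yields QLL RQ LQ RQ LQ RQ RQ QLL QLL RQ QLL QLL LQ RQ RQ QLL QLL RQ QLL QLL; concatenated:

QLLRQLQRQLQRQRQQLLQLLRQQLLQLLLQRQRQQLLQLLRQQLLQLL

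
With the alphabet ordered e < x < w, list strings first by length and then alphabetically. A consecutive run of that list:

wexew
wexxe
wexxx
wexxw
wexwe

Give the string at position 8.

wewee

Continuing the enumeration 3 steps past wexwe: wexwe → wexwx → wexww → (answer).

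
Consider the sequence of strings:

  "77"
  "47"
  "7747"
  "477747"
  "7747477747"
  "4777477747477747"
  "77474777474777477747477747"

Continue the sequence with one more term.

477747774747774777474777474777477747477747

From term 3 onward, concatenate the second-to-last term with the last: 77·47 = 7747, 47·7747 = 477747, …
The next term joins 4777477747477747 and 77474777474777477747477747.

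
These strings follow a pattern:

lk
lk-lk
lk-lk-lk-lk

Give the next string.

s(k+1) = s(k)·-·s(k) — each term doubles the last with '-' between the halves.
Doubling lk-lk-lk-lk with '-' between the halves:

lk-lk-lk-lk-lk-lk-lk-lk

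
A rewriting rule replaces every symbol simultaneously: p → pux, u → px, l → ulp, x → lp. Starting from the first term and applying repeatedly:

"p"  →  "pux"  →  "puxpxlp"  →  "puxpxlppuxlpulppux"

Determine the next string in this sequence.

Rewriting the 18 symbols of puxpxlppuxlpulppux one by one yields pux px lp pux lp ulp pux pux px lp ulp pux px ulp pux pux px lp; concatenated:

puxpxlppuxlpulppuxpuxpxlpulppuxpxulppuxpuxpxlp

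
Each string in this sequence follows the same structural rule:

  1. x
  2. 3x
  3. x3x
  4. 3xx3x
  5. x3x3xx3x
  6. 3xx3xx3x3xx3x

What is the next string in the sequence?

From term 3 onward, concatenate the second-to-last term with the last: x·3x = x3x, 3x·x3x = 3xx3x, …
So term 7 is x3x3xx3x·3xx3xx3x3xx3x.

x3x3xx3x3xx3xx3x3xx3x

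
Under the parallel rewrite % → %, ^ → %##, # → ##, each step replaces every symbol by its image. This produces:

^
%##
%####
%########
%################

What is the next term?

%################################

Applying the rule to each of the 17 symbols of %################ gives the pieces % ## ## ## ## ## ## ## ## ## ## ## ## ## ## ## ##, which concatenate to the answer.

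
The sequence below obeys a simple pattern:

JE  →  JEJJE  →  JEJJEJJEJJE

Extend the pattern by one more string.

JEJJEJJEJJEJJEJJEJJEJJE

s(k+1) = s(k)·J·s(k) — each term doubles the last with 'J' between the halves.
So the next term is two copies of JEJJEJJEJJE with 'J' between the halves.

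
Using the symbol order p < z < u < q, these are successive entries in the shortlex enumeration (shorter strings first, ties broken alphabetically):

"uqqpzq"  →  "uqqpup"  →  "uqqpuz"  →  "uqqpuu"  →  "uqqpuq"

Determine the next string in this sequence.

Treat uqqpuq as a base-4 numeral over the given alphabet and add one, carrying through any trailing q's.

uqqpqp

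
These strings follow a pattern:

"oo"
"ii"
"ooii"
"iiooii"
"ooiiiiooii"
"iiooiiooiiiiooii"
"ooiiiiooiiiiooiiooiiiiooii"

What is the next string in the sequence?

Each term (from the third on) is the two preceding terms concatenated in order: term 3 = oo·ii = ooii.
Continuing: iiooiiooiiiiooii · ooiiiiooiiiiooiiooiiiiooii gives term 8.

iiooiiooiiiiooiiooiiiiooiiiiooiiooiiiiooii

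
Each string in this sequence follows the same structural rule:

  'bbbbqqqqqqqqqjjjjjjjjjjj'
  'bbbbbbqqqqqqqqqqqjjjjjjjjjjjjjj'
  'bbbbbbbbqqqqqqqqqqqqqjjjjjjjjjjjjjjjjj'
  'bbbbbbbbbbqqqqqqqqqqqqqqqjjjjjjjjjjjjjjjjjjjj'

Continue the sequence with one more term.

Each string has the form b^{2n-2} q^{2n+3} j^{3n+2}, where the shown terms are n = 3, 4, 5, 6.
For the next term, n = 7, so the run lengths are 12, 17, 23.

bbbbbbbbbbbbqqqqqqqqqqqqqqqqqjjjjjjjjjjjjjjjjjjjjjjj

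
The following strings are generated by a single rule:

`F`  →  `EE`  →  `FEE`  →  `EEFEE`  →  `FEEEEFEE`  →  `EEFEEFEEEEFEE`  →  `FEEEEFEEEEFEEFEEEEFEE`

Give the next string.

Each term (from the third on) is the two preceding terms concatenated in order: term 3 = F·EE = FEE.
Continuing: EEFEEFEEEEFEE · FEEEEFEEEEFEEFEEEEFEE gives term 8.

EEFEEFEEEEFEEFEEEEFEEEEFEEFEEEEFEE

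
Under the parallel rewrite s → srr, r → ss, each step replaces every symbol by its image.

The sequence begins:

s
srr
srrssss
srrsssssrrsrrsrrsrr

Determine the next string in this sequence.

Replace each of the 19 characters of srrsssssrrsrrsrrsrr in place — srr ss ss srr srr srr srr srr ss ss srr ss ss srr ss ss srr ss ss — and concatenate.

srrsssssrrsrrsrrsrrsrrsssssrrsssssrrsssssrrssss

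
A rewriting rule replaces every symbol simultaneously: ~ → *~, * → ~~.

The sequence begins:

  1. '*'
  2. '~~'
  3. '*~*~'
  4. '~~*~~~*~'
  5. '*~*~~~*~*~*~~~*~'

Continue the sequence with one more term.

~~*~~~*~*~*~~~*~~~*~~~*~*~*~~~*~

Applying the rule to each of the 16 symbols of *~*~~~*~*~*~~~*~ gives the pieces ~~ *~ ~~ *~ *~ *~ ~~ *~ ~~ *~ ~~ *~ *~ *~ ~~ *~, which concatenate to the answer.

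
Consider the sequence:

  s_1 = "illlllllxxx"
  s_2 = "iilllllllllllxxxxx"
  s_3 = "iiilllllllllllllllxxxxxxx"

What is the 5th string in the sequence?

iiiiilllllllllllllllllllllllxxxxxxxxxxx

The n-th term is n-1 i's then 4n-1 l's then 2n-1 x's, where the shown terms are n = 2, 3, 4.
At n = 6 the blocks have lengths 5, 23, 11.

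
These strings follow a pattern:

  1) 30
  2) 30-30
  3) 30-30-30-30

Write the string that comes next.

Each string is two copies of the previous one joined by '-'.
One more doubling of 30-30-30-30 gives the answer.

30-30-30-30-30-30-30-30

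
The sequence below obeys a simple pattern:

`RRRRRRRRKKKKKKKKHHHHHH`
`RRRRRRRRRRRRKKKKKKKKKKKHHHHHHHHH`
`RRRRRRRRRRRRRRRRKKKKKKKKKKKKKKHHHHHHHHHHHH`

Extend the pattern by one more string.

RRRRRRRRRRRRRRRRRRRRKKKKKKKKKKKKKKKKKHHHHHHHHHHHHHHH

Term n consists of 4n R's, followed by 3n+2 K's, followed by 3n H's, where the shown terms are n = 2, 3, 4.
For the next term, n = 5, so the run lengths are 20, 17, 15.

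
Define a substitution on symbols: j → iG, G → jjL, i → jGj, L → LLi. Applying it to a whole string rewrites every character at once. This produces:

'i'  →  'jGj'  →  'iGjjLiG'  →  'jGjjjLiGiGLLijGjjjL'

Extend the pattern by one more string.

Replace each of the 19 characters of jGjjjLiGiGLLijGjjjL in place — iG jjL iG iG iG LLi jGj jjL jGj jjL LLi LLi jGj iG jjL iG iG iG LLi — and concatenate.

iGjjLiGiGiGLLijGjjjLjGjjjLLLiLLijGjiGjjLiGiGiGLLi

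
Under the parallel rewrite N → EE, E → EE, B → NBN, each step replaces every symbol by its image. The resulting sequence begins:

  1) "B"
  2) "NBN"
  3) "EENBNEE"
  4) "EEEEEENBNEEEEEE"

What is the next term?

Rewriting the 15 symbols of EEEEEENBNEEEEEE one by one yields EE EE EE EE EE EE EE NBN EE EE EE EE EE EE EE; concatenated:

EEEEEEEEEEEEEENBNEEEEEEEEEEEEEE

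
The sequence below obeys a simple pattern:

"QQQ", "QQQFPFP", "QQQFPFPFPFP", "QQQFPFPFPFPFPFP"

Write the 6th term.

Every step adds FPFP to the end: s(k+1) = s(k)·FPFP.
From QQQFPFPFPFPFPFP, 2 further steps: QQQFPFPFPFPFPFP → QQQFPFPFPFPFPFPFPFP → (answer).

QQQFPFPFPFPFPFPFPFPFPFP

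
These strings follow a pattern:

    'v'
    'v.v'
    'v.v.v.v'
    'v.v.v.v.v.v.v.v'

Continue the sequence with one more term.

Each string is two copies of the previous one joined by '.'.
So the next term is two copies of v.v.v.v.v.v.v.v with '.' between the halves.

v.v.v.v.v.v.v.v.v.v.v.v.v.v.v.v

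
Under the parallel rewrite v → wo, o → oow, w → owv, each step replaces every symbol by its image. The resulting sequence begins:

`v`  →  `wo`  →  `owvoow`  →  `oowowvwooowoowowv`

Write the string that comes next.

oowoowowvoowowvwoowvoowoowoowowvoowoowowvoowowvwo

φ(oowowvwooowoowowv) expands symbol-by-symbol to oow oow owv oow owv wo owv oow oow oow owv oow oow owv oow owv wo; joining the 17 pieces gives the next term.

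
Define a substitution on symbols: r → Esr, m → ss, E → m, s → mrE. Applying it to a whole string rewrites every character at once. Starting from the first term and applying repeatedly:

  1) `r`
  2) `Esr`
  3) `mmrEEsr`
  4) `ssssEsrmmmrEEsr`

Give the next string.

mrEmrEmrEmrEmmrEEsrssssssEsrmmmrEEsr

φ(ssssEsrmmmrEEsr) expands symbol-by-symbol to mrE mrE mrE mrE m mrE Esr ss ss ss Esr m m mrE Esr; joining the 15 pieces gives the next term.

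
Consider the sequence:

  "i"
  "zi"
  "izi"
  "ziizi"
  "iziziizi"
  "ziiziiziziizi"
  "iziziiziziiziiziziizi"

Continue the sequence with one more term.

ziiziiziziiziiziziiziziiziiziziizi

Each term (from the third on) is the two preceding terms concatenated in order: term 3 = i·zi = izi.
Continuing: ziiziiziziizi · iziziiziziiziiziziizi gives term 8.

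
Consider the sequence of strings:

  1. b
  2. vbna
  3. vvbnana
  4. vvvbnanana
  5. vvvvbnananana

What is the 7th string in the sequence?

s(k+1) = v·s(k)·na, so each term gains v as a prefix and na as a suffix.
From vvvvbnananana, 2 further steps: vvvvbnananana → vvvvvbnanananana → (answer).

vvvvvvbnananananana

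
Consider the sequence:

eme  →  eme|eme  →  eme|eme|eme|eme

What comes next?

Every step duplicates the string with '|' between the halves.
So the next term is two copies of eme|eme|eme|eme with '|' between the halves.

eme|eme|eme|eme|eme|eme|eme|eme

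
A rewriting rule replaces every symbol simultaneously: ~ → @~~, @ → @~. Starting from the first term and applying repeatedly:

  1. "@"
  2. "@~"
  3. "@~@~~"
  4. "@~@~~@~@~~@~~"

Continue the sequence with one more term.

Applying the rule to each of the 13 symbols of @~@~~@~@~~@~~ gives the pieces @~ @~~ @~ @~~ @~~ @~ @~~ @~ @~~ @~~ @~ @~~ @~~, which concatenate to the answer.

@~@~~@~@~~@~~@~@~~@~@~~@~~@~@~~@~~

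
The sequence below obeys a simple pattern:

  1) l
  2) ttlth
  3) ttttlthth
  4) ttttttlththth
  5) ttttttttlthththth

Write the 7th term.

ttttttttttttlthththththth

Each term wraps the previous one in tt on the left and th on the right.
From ttttttttlthththth, 2 further steps: ttttttttlthththth → ttttttttttlththththth → (answer).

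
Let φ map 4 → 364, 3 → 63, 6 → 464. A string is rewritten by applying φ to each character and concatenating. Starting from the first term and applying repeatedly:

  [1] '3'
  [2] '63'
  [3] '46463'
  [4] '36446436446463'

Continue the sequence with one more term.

634643643644643646346436436446436446463

φ(36446436446463) expands symbol-by-symbol to 63 464 364 364 464 364 63 464 364 364 464 364 464 63; joining the 14 pieces gives the next term.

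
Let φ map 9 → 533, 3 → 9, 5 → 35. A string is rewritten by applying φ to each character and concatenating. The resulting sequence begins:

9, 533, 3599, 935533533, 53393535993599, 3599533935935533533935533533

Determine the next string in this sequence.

Applying the rule to each of the 28 symbols of 3599533935935533533935533533 gives the pieces 9 35 533 533 35 9 9 533 9 35 533 9 35 35 9 9 35 9 9 533 9 35 35 9 9 35 9 9, which concatenate to the answer.

93553353335995339355339353599359953393535993599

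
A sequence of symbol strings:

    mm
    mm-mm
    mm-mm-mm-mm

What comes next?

Every step duplicates the string with '-' between the halves.
Doubling mm-mm-mm-mm with '-' between the halves:

mm-mm-mm-mm-mm-mm-mm-mm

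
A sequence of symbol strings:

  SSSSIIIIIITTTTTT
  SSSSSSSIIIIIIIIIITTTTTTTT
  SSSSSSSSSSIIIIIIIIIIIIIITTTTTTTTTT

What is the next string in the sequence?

Reading off run lengths: S runs 4, 7, 10; I runs 6, 10, 14; T runs 6, 8, 10 — each is linear in n, where the shown terms are n = 2, 3, 4.
Setting n = 5 gives 13, 18, 12 characters in each block.

SSSSSSSSSSSSSIIIIIIIIIIIIIIIIIITTTTTTTTTTTT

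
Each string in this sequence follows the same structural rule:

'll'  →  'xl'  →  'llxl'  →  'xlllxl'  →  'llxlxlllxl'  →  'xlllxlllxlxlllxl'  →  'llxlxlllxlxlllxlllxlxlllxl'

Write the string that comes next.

xlllxlllxlxlllxlllxlxlllxlxlllxlllxlxlllxl

From term 3 onward, concatenate the second-to-last term with the last: ll·xl = llxl, xl·llxl = xlllxl, …
Continuing: xlllxlllxlxlllxl · llxlxlllxlxlllxlllxlxlllxl gives term 8.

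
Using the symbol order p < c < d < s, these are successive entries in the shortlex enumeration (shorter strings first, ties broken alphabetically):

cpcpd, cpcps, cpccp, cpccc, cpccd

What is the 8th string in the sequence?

cpcdc

Advancing 3 positions from cpccd through cpccd → cpccs → cpcdp reaches term 8.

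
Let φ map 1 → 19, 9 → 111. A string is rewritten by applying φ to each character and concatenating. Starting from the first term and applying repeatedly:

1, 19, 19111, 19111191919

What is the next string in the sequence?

19111191919191111911119111

Apply φ to 19111191919 symbol by symbol: 1→19, 9→111, 1→19, 1→19, 1→19, 1→19, 9→111, 1→19, 9→111, 1→19, 9→111; joined: 19 111 19 19 19 19 111 19 111 19 111.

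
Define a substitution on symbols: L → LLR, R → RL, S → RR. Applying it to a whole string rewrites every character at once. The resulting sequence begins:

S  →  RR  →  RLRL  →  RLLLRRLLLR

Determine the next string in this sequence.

RLLLRLLRLLRRLRLLLRLLRLLRRL

Expanding RLLLRRLLLR: R→RL, L→LLR, L→LLR, L→LLR, R→RL, R→RL, L→LLR, L→LLR, L→LLR, R→RL. Concatenated: RL LLR LLR LLR RL RL LLR LLR LLR RL.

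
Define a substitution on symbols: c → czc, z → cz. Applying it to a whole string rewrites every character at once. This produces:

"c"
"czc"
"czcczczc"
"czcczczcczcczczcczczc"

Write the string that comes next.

czcczczcczcczczcczczcczcczczcczcczczcczczcczcczczcczczc

φ(czcczczcczcczczcczczc) expands symbol-by-symbol to czc cz czc czc cz czc cz czc czc cz czc czc cz czc cz czc czc cz czc cz czc; joining the 21 pieces gives the next term.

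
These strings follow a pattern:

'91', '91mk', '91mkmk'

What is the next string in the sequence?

The strings grow by a fixed suffix mk each time.
So the next term is 91mkmk·mk.

91mkmkmk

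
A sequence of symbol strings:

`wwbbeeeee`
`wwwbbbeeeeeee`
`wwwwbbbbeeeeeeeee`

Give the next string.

wwwwwbbbbbeeeeeeeeeee

Reading off run lengths: w runs 2, 3, 4; b runs 2, 3, 4; e runs 5, 7, 9 — each is linear in n, where the shown terms are n = 2, 3, 4.
For the next term, n = 5, so the run lengths are 5, 5, 11.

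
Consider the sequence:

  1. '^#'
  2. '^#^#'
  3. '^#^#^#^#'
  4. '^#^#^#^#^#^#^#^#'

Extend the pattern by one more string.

^#^#^#^#^#^#^#^#^#^#^#^#^#^#^#^#

Each string is two copies of the previous one concatenated.
So the next term is two copies of ^#^#^#^#^#^#^#^#.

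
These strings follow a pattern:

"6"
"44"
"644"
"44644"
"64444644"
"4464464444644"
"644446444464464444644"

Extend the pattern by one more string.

4464464444644644446444464464444644

From term 3 onward, concatenate the second-to-last term with the last: 6·44 = 644, 44·644 = 44644, …
The next term joins 4464464444644 and 644446444464464444644.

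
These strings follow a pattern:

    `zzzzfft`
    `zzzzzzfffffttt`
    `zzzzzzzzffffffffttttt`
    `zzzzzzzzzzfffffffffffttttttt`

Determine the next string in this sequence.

zzzzzzzzzzzzffffffffffffffttttttttt

Reading off run lengths: z runs 4, 6, 8, 10; f runs 2, 5, 8, 11; t runs 1, 3, 5, 7 — each is linear in n (n = 1, 2, …).
For the next term, n = 5, so the run lengths are 12, 14, 9.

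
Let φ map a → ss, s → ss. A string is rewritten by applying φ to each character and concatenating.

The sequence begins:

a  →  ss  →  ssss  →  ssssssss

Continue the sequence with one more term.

ssssssssssssssss

Rewriting each symbol of ssssssss: s→ss, s→ss, s→ss, s→ss, s→ss, s→ss, s→ss, s→ss, which concatenates to ss ss ss ss ss ss ss ss.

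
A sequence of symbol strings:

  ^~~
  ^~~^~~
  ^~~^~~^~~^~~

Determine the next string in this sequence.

s(k+1) = s(k)·s(k) — each term doubles the last.
So the next term is two copies of ^~~^~~^~~^~~.

^~~^~~^~~^~~^~~^~~^~~^~~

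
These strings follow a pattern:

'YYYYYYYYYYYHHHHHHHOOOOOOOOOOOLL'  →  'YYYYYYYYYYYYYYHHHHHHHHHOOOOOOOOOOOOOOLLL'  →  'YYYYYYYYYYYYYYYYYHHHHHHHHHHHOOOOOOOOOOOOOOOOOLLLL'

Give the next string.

Each string has the form Y^{3n+2} H^{2n+1} O^{3n+2} L^{n-1}, where the shown terms are n = 3, 4, 5.
For the next term, n = 6, so the run lengths are 20, 13, 20, 5.

YYYYYYYYYYYYYYYYYYYYHHHHHHHHHHHHHOOOOOOOOOOOOOOOOOOOOLLLLL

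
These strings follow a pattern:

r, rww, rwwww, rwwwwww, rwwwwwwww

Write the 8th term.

rwwwwwwwwwwwwww

Each term is the previous one with ww appended.
From rwwwwwwww, 3 further steps: rwwwwwwww → rwwwwwwwwww → rwwwwwwwwwwww → (answer).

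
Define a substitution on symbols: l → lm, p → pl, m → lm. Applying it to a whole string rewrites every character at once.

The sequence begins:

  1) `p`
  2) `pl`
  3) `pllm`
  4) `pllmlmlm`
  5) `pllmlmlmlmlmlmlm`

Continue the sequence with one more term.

φ(pllmlmlmlmlmlmlm) expands symbol-by-symbol to pl lm lm lm lm lm lm lm lm lm lm lm lm lm lm lm; joining the 16 pieces gives the next term.

pllmlmlmlmlmlmlmlmlmlmlmlmlmlmlm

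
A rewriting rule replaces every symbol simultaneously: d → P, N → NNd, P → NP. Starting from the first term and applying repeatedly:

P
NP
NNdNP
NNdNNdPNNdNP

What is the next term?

NNdNNdPNNdNNdPNPNNdNNdPNNdNP

Apply φ to NNdNNdPNNdNP symbol by symbol: N→NNd, N→NNd, d→P, N→NNd, N→NNd, d→P, P→NP, N→NNd, N→NNd, d→P, N→NNd, P→NP; joined: NNd NNd P NNd NNd P NP NNd NNd P NNd NP.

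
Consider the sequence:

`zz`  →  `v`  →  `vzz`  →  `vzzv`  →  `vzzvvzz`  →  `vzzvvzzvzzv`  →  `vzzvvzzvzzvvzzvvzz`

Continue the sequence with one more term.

This is a Fibonacci-style word recurrence s(k) = s(k−1)·s(k−2): e.g. v·zz = vzz.
Continuing: vzzvvzzvzzvvzzvvzz · vzzvvzzvzzv gives term 8.

vzzvvzzvzzvvzzvvzzvzzvvzzvzzv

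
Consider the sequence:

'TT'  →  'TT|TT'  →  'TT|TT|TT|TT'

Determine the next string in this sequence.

Every step duplicates the string with '|' between the halves.
So the next term is two copies of TT|TT|TT|TT with '|' between the halves.

TT|TT|TT|TT|TT|TT|TT|TT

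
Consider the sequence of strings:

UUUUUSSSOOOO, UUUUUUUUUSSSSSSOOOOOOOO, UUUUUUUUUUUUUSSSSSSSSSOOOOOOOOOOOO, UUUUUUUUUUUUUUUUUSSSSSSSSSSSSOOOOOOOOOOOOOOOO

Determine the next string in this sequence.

The n-th term is 4n+1 U's then 3n S's then 4n O's (n = 1, 2, …).
For the next term, n = 5, so the run lengths are 21, 15, 20.

UUUUUUUUUUUUUUUUUUUUUSSSSSSSSSSSSSSSOOOOOOOOOOOOOOOOOOOO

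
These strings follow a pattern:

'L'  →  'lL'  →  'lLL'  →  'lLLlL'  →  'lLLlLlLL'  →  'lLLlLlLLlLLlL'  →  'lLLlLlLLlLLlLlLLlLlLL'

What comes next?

This is a Fibonacci-style word recurrence s(k) = s(k−1)·s(k−2): e.g. lL·L = lLL.
Continuing: lLLlLlLLlLLlLlLLlLlLL · lLLlLlLLlLLlL gives term 8.

lLLlLlLLlLLlLlLLlLlLLlLLlLlLLlLLlL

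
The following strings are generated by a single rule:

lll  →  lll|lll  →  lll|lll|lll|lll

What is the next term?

lll|lll|lll|lll|lll|lll|lll|lll

Every step duplicates the string with '|' between the halves.
So the next term is two copies of lll|lll|lll|lll with '|' between the halves.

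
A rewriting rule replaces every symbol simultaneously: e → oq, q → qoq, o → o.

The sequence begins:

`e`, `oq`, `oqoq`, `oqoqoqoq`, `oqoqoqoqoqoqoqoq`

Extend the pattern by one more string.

oqoqoqoqoqoqoqoqoqoqoqoqoqoqoqoq

Applying the rule to each of the 16 symbols of oqoqoqoqoqoqoqoq gives the pieces o qoq o qoq o qoq o qoq o qoq o qoq o qoq o qoq, which concatenate to the answer.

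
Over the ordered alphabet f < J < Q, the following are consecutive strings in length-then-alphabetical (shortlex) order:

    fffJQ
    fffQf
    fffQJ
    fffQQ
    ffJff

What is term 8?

Continuing the enumeration 3 steps past ffJff: ffJff → ffJfJ → ffJfQ → (answer).

ffJJf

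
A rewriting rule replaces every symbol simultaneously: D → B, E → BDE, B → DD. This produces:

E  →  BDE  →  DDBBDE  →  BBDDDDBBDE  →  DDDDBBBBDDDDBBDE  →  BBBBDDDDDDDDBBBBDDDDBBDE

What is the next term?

Rewriting the 24 symbols of BBBBDDDDDDDDBBBBDDDDBBDE one by one yields DD DD DD DD B B B B B B B B DD DD DD DD B B B B DD DD B BDE; concatenated:

DDDDDDDDBBBBBBBBDDDDDDDDBBBBDDDDBBDE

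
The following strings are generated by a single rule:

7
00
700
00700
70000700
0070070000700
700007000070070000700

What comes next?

Each term (from the third on) is the two preceding terms concatenated in order: term 3 = 7·00 = 700.
Continuing: 0070070000700 · 700007000070070000700 gives term 8.

0070070000700700007000070070000700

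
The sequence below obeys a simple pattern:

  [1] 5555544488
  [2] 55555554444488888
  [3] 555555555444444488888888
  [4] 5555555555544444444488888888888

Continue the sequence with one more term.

Each string has the form 5^{2n+3} 4^{2n+1} 8^{3n-1} (n = 1, 2, …).
For the next term, n = 5, so the run lengths are 13, 11, 14.

55555555555554444444444488888888888888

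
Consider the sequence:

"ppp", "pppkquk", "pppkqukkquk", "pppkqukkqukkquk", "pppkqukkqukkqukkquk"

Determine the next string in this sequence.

pppkqukkqukkqukkqukkquk

Each term is the previous one with kquk appended.
So the next term is pppkqukkqukkqukkquk·kquk.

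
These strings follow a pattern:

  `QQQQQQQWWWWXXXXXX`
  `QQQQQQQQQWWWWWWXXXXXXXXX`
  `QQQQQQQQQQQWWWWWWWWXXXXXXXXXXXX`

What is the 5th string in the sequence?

QQQQQQQQQQQQQQQWWWWWWWWWWWWXXXXXXXXXXXXXXXXXX

Reading off run lengths: Q runs 7, 9, 11; W runs 4, 6, 8; X runs 6, 9, 12 — each is linear in n, where the shown terms are n = 2, 3, 4.
At n = 6 the blocks have lengths 15, 12, 18.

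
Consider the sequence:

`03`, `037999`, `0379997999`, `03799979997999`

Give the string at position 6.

0379997999799979997999

The strings grow by a fixed suffix 7999 each time.
From 03799979997999, 2 further steps: 03799979997999 → 037999799979997999 → (answer).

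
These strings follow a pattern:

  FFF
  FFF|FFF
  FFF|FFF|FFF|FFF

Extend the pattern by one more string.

FFF|FFF|FFF|FFF|FFF|FFF|FFF|FFF

s(k+1) = s(k)·|·s(k) — each term doubles the last with '|' between the halves.
So the next term is two copies of FFF|FFF|FFF|FFF with '|' between the halves.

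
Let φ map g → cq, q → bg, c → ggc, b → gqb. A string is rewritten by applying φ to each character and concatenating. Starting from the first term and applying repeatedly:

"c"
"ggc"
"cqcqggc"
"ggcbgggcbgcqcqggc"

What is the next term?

cqcqggcgqbcqcqcqggcgqbcqggcbgggcbgcqcqggc

Applying the rule to each of the 17 symbols of ggcbgggcbgcqcqggc gives the pieces cq cq ggc gqb cq cq cq ggc gqb cq ggc bg ggc bg cq cq ggc, which concatenate to the answer.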